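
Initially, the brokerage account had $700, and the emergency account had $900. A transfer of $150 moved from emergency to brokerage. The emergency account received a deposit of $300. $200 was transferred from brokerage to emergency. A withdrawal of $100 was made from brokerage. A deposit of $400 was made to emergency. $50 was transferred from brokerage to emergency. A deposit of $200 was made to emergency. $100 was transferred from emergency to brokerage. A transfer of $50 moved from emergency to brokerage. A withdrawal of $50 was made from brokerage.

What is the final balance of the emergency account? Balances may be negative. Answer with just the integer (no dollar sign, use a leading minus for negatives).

Tracking account balances step by step:
Start: brokerage=700, emergency=900
Event 1 (transfer 150 emergency -> brokerage): emergency: 900 - 150 = 750, brokerage: 700 + 150 = 850. Balances: brokerage=850, emergency=750
Event 2 (deposit 300 to emergency): emergency: 750 + 300 = 1050. Balances: brokerage=850, emergency=1050
Event 3 (transfer 200 brokerage -> emergency): brokerage: 850 - 200 = 650, emergency: 1050 + 200 = 1250. Balances: brokerage=650, emergency=1250
Event 4 (withdraw 100 from brokerage): brokerage: 650 - 100 = 550. Balances: brokerage=550, emergency=1250
Event 5 (deposit 400 to emergency): emergency: 1250 + 400 = 1650. Balances: brokerage=550, emergency=1650
Event 6 (transfer 50 brokerage -> emergency): brokerage: 550 - 50 = 500, emergency: 1650 + 50 = 1700. Balances: brokerage=500, emergency=1700
Event 7 (deposit 200 to emergency): emergency: 1700 + 200 = 1900. Balances: brokerage=500, emergency=1900
Event 8 (transfer 100 emergency -> brokerage): emergency: 1900 - 100 = 1800, brokerage: 500 + 100 = 600. Balances: brokerage=600, emergency=1800
Event 9 (transfer 50 emergency -> brokerage): emergency: 1800 - 50 = 1750, brokerage: 600 + 50 = 650. Balances: brokerage=650, emergency=1750
Event 10 (withdraw 50 from brokerage): brokerage: 650 - 50 = 600. Balances: brokerage=600, emergency=1750

Final balance of emergency: 1750

Answer: 1750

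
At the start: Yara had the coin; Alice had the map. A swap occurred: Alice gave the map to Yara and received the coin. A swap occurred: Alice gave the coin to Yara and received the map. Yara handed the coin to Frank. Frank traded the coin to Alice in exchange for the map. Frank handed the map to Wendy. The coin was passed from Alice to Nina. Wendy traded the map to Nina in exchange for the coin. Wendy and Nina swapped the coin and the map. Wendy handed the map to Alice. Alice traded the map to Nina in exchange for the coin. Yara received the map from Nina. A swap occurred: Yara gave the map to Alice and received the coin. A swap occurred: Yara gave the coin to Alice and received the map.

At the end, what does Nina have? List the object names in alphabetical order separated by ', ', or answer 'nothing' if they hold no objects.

Answer: nothing

Derivation:
Tracking all object holders:
Start: coin:Yara, map:Alice
Event 1 (swap map<->coin: now map:Yara, coin:Alice). State: coin:Alice, map:Yara
Event 2 (swap coin<->map: now coin:Yara, map:Alice). State: coin:Yara, map:Alice
Event 3 (give coin: Yara -> Frank). State: coin:Frank, map:Alice
Event 4 (swap coin<->map: now coin:Alice, map:Frank). State: coin:Alice, map:Frank
Event 5 (give map: Frank -> Wendy). State: coin:Alice, map:Wendy
Event 6 (give coin: Alice -> Nina). State: coin:Nina, map:Wendy
Event 7 (swap map<->coin: now map:Nina, coin:Wendy). State: coin:Wendy, map:Nina
Event 8 (swap coin<->map: now coin:Nina, map:Wendy). State: coin:Nina, map:Wendy
Event 9 (give map: Wendy -> Alice). State: coin:Nina, map:Alice
Event 10 (swap map<->coin: now map:Nina, coin:Alice). State: coin:Alice, map:Nina
Event 11 (give map: Nina -> Yara). State: coin:Alice, map:Yara
Event 12 (swap map<->coin: now map:Alice, coin:Yara). State: coin:Yara, map:Alice
Event 13 (swap coin<->map: now coin:Alice, map:Yara). State: coin:Alice, map:Yara

Final state: coin:Alice, map:Yara
Nina holds: (nothing).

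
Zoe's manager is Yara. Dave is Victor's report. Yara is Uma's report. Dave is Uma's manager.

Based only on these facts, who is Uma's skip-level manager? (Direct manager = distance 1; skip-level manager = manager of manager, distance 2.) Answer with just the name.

Reconstructing the manager chain from the given facts:
  Victor -> Dave -> Uma -> Yara -> Zoe
(each arrow means 'manager of the next')
Positions in the chain (0 = top):
  position of Victor: 0
  position of Dave: 1
  position of Uma: 2
  position of Yara: 3
  position of Zoe: 4

Uma is at position 2; the skip-level manager is 2 steps up the chain, i.e. position 0: Victor.

Answer: Victor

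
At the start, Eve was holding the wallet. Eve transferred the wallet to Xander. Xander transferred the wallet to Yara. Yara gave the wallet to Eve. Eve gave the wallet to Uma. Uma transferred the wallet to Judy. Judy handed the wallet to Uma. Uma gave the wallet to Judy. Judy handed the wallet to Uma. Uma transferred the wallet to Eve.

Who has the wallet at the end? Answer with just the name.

Answer: Eve

Derivation:
Tracking the wallet through each event:
Start: Eve has the wallet.
After event 1: Xander has the wallet.
After event 2: Yara has the wallet.
After event 3: Eve has the wallet.
After event 4: Uma has the wallet.
After event 5: Judy has the wallet.
After event 6: Uma has the wallet.
After event 7: Judy has the wallet.
After event 8: Uma has the wallet.
After event 9: Eve has the wallet.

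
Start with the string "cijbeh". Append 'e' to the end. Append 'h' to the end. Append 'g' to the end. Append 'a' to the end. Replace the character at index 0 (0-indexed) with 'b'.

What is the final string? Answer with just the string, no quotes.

Applying each edit step by step:
Start: "cijbeh"
Op 1 (append 'e'): "cijbeh" -> "cijbehe"
Op 2 (append 'h'): "cijbehe" -> "cijbeheh"
Op 3 (append 'g'): "cijbeheh" -> "cijbehehg"
Op 4 (append 'a'): "cijbehehg" -> "cijbehehga"
Op 5 (replace idx 0: 'c' -> 'b'): "cijbehehga" -> "bijbehehga"

Answer: bijbehehga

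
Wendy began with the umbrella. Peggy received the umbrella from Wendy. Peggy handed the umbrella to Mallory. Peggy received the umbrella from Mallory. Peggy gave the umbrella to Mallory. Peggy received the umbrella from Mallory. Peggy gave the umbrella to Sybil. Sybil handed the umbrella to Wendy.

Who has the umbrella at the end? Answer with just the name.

Tracking the umbrella through each event:
Start: Wendy has the umbrella.
After event 1: Peggy has the umbrella.
After event 2: Mallory has the umbrella.
After event 3: Peggy has the umbrella.
After event 4: Mallory has the umbrella.
After event 5: Peggy has the umbrella.
After event 6: Sybil has the umbrella.
After event 7: Wendy has the umbrella.

Answer: Wendy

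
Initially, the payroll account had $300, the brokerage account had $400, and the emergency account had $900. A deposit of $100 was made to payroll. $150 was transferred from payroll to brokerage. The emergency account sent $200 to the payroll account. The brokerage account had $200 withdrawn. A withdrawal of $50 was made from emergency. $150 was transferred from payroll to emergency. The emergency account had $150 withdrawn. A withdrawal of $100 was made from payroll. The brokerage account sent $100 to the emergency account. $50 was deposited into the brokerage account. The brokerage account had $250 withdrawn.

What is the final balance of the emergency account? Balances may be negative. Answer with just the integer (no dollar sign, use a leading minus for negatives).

Tracking account balances step by step:
Start: payroll=300, brokerage=400, emergency=900
Event 1 (deposit 100 to payroll): payroll: 300 + 100 = 400. Balances: payroll=400, brokerage=400, emergency=900
Event 2 (transfer 150 payroll -> brokerage): payroll: 400 - 150 = 250, brokerage: 400 + 150 = 550. Balances: payroll=250, brokerage=550, emergency=900
Event 3 (transfer 200 emergency -> payroll): emergency: 900 - 200 = 700, payroll: 250 + 200 = 450. Balances: payroll=450, brokerage=550, emergency=700
Event 4 (withdraw 200 from brokerage): brokerage: 550 - 200 = 350. Balances: payroll=450, brokerage=350, emergency=700
Event 5 (withdraw 50 from emergency): emergency: 700 - 50 = 650. Balances: payroll=450, brokerage=350, emergency=650
Event 6 (transfer 150 payroll -> emergency): payroll: 450 - 150 = 300, emergency: 650 + 150 = 800. Balances: payroll=300, brokerage=350, emergency=800
Event 7 (withdraw 150 from emergency): emergency: 800 - 150 = 650. Balances: payroll=300, brokerage=350, emergency=650
Event 8 (withdraw 100 from payroll): payroll: 300 - 100 = 200. Balances: payroll=200, brokerage=350, emergency=650
Event 9 (transfer 100 brokerage -> emergency): brokerage: 350 - 100 = 250, emergency: 650 + 100 = 750. Balances: payroll=200, brokerage=250, emergency=750
Event 10 (deposit 50 to brokerage): brokerage: 250 + 50 = 300. Balances: payroll=200, brokerage=300, emergency=750
Event 11 (withdraw 250 from brokerage): brokerage: 300 - 250 = 50. Balances: payroll=200, brokerage=50, emergency=750

Final balance of emergency: 750

Answer: 750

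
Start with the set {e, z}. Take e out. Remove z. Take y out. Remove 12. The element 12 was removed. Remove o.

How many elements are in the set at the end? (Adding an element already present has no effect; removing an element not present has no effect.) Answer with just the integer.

Tracking the set through each operation:
Start: {e, z}
Event 1 (remove e): removed. Set: {z}
Event 2 (remove z): removed. Set: {}
Event 3 (remove y): not present, no change. Set: {}
Event 4 (remove 12): not present, no change. Set: {}
Event 5 (remove 12): not present, no change. Set: {}
Event 6 (remove o): not present, no change. Set: {}

Final set: {} (size 0)

Answer: 0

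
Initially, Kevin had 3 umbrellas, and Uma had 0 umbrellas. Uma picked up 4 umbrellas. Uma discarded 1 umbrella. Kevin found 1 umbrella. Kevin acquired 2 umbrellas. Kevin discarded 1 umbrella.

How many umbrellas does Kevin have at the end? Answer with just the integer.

Answer: 5

Derivation:
Tracking counts step by step:
Start: Kevin=3, Uma=0
Event 1 (Uma +4): Uma: 0 -> 4. State: Kevin=3, Uma=4
Event 2 (Uma -1): Uma: 4 -> 3. State: Kevin=3, Uma=3
Event 3 (Kevin +1): Kevin: 3 -> 4. State: Kevin=4, Uma=3
Event 4 (Kevin +2): Kevin: 4 -> 6. State: Kevin=6, Uma=3
Event 5 (Kevin -1): Kevin: 6 -> 5. State: Kevin=5, Uma=3

Kevin's final count: 5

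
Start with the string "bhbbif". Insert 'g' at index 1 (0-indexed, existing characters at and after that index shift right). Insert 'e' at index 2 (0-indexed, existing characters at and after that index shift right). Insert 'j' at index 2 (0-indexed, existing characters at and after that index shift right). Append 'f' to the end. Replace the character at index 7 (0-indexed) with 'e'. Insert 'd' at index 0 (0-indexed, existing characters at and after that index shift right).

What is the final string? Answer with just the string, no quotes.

Answer: dbgjehbbeff

Derivation:
Applying each edit step by step:
Start: "bhbbif"
Op 1 (insert 'g' at idx 1): "bhbbif" -> "bghbbif"
Op 2 (insert 'e' at idx 2): "bghbbif" -> "bgehbbif"
Op 3 (insert 'j' at idx 2): "bgehbbif" -> "bgjehbbif"
Op 4 (append 'f'): "bgjehbbif" -> "bgjehbbiff"
Op 5 (replace idx 7: 'i' -> 'e'): "bgjehbbiff" -> "bgjehbbeff"
Op 6 (insert 'd' at idx 0): "bgjehbbeff" -> "dbgjehbbeff"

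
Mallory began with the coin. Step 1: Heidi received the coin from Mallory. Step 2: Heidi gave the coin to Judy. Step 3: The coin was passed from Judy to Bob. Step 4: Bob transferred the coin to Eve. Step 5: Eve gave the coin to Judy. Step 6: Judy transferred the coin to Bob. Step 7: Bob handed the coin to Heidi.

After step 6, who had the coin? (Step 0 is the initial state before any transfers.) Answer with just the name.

Answer: Bob

Derivation:
Tracking the coin holder through step 6:
After step 0 (start): Mallory
After step 1: Heidi
After step 2: Judy
After step 3: Bob
After step 4: Eve
After step 5: Judy
After step 6: Bob

At step 6, the holder is Bob.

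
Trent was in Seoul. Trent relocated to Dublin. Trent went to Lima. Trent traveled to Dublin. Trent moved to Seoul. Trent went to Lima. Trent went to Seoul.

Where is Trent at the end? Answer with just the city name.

Tracking Trent's location:
Start: Trent is in Seoul.
After move 1: Seoul -> Dublin. Trent is in Dublin.
After move 2: Dublin -> Lima. Trent is in Lima.
After move 3: Lima -> Dublin. Trent is in Dublin.
After move 4: Dublin -> Seoul. Trent is in Seoul.
After move 5: Seoul -> Lima. Trent is in Lima.
After move 6: Lima -> Seoul. Trent is in Seoul.

Answer: Seoul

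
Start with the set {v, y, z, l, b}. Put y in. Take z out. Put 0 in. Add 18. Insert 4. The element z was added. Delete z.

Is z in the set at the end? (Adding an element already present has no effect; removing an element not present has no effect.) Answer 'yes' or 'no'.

Answer: no

Derivation:
Tracking the set through each operation:
Start: {b, l, v, y, z}
Event 1 (add y): already present, no change. Set: {b, l, v, y, z}
Event 2 (remove z): removed. Set: {b, l, v, y}
Event 3 (add 0): added. Set: {0, b, l, v, y}
Event 4 (add 18): added. Set: {0, 18, b, l, v, y}
Event 5 (add 4): added. Set: {0, 18, 4, b, l, v, y}
Event 6 (add z): added. Set: {0, 18, 4, b, l, v, y, z}
Event 7 (remove z): removed. Set: {0, 18, 4, b, l, v, y}

Final set: {0, 18, 4, b, l, v, y} (size 7)
z is NOT in the final set.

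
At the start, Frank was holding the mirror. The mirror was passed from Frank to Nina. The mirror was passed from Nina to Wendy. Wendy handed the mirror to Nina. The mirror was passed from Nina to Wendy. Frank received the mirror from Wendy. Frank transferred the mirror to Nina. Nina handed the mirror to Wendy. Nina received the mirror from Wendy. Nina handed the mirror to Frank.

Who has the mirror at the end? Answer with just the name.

Tracking the mirror through each event:
Start: Frank has the mirror.
After event 1: Nina has the mirror.
After event 2: Wendy has the mirror.
After event 3: Nina has the mirror.
After event 4: Wendy has the mirror.
After event 5: Frank has the mirror.
After event 6: Nina has the mirror.
After event 7: Wendy has the mirror.
After event 8: Nina has the mirror.
After event 9: Frank has the mirror.

Answer: Frank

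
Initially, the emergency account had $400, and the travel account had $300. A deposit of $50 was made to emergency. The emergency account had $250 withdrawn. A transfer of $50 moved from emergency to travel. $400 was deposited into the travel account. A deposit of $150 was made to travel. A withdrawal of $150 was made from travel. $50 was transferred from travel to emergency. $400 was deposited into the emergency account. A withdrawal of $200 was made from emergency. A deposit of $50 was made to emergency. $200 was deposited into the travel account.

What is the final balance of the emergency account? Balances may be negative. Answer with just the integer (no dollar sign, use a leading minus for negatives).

Tracking account balances step by step:
Start: emergency=400, travel=300
Event 1 (deposit 50 to emergency): emergency: 400 + 50 = 450. Balances: emergency=450, travel=300
Event 2 (withdraw 250 from emergency): emergency: 450 - 250 = 200. Balances: emergency=200, travel=300
Event 3 (transfer 50 emergency -> travel): emergency: 200 - 50 = 150, travel: 300 + 50 = 350. Balances: emergency=150, travel=350
Event 4 (deposit 400 to travel): travel: 350 + 400 = 750. Balances: emergency=150, travel=750
Event 5 (deposit 150 to travel): travel: 750 + 150 = 900. Balances: emergency=150, travel=900
Event 6 (withdraw 150 from travel): travel: 900 - 150 = 750. Balances: emergency=150, travel=750
Event 7 (transfer 50 travel -> emergency): travel: 750 - 50 = 700, emergency: 150 + 50 = 200. Balances: emergency=200, travel=700
Event 8 (deposit 400 to emergency): emergency: 200 + 400 = 600. Balances: emergency=600, travel=700
Event 9 (withdraw 200 from emergency): emergency: 600 - 200 = 400. Balances: emergency=400, travel=700
Event 10 (deposit 50 to emergency): emergency: 400 + 50 = 450. Balances: emergency=450, travel=700
Event 11 (deposit 200 to travel): travel: 700 + 200 = 900. Balances: emergency=450, travel=900

Final balance of emergency: 450

Answer: 450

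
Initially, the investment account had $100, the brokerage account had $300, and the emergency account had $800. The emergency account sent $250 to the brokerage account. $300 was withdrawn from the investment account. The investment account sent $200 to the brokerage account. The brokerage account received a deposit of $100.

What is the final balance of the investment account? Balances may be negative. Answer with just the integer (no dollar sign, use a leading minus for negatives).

Tracking account balances step by step:
Start: investment=100, brokerage=300, emergency=800
Event 1 (transfer 250 emergency -> brokerage): emergency: 800 - 250 = 550, brokerage: 300 + 250 = 550. Balances: investment=100, brokerage=550, emergency=550
Event 2 (withdraw 300 from investment): investment: 100 - 300 = -200. Balances: investment=-200, brokerage=550, emergency=550
Event 3 (transfer 200 investment -> brokerage): investment: -200 - 200 = -400, brokerage: 550 + 200 = 750. Balances: investment=-400, brokerage=750, emergency=550
Event 4 (deposit 100 to brokerage): brokerage: 750 + 100 = 850. Balances: investment=-400, brokerage=850, emergency=550

Final balance of investment: -400

Answer: -400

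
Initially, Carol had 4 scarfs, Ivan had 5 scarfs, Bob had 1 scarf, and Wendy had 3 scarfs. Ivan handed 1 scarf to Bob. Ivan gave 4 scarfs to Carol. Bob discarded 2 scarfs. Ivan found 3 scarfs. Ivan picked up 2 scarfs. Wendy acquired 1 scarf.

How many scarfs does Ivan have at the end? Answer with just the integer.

Answer: 5

Derivation:
Tracking counts step by step:
Start: Carol=4, Ivan=5, Bob=1, Wendy=3
Event 1 (Ivan -> Bob, 1): Ivan: 5 -> 4, Bob: 1 -> 2. State: Carol=4, Ivan=4, Bob=2, Wendy=3
Event 2 (Ivan -> Carol, 4): Ivan: 4 -> 0, Carol: 4 -> 8. State: Carol=8, Ivan=0, Bob=2, Wendy=3
Event 3 (Bob -2): Bob: 2 -> 0. State: Carol=8, Ivan=0, Bob=0, Wendy=3
Event 4 (Ivan +3): Ivan: 0 -> 3. State: Carol=8, Ivan=3, Bob=0, Wendy=3
Event 5 (Ivan +2): Ivan: 3 -> 5. State: Carol=8, Ivan=5, Bob=0, Wendy=3
Event 6 (Wendy +1): Wendy: 3 -> 4. State: Carol=8, Ivan=5, Bob=0, Wendy=4

Ivan's final count: 5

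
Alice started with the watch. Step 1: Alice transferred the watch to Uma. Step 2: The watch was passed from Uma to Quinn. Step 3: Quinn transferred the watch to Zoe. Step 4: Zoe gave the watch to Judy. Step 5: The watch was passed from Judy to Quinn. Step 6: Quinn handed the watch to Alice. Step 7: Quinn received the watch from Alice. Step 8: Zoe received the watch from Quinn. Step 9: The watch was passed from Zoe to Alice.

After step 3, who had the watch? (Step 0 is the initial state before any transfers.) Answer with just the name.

Answer: Zoe

Derivation:
Tracking the watch holder through step 3:
After step 0 (start): Alice
After step 1: Uma
After step 2: Quinn
After step 3: Zoe

At step 3, the holder is Zoe.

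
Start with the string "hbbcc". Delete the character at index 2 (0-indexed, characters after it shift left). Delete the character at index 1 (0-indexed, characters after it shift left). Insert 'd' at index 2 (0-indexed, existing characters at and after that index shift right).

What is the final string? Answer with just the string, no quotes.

Applying each edit step by step:
Start: "hbbcc"
Op 1 (delete idx 2 = 'b'): "hbbcc" -> "hbcc"
Op 2 (delete idx 1 = 'b'): "hbcc" -> "hcc"
Op 3 (insert 'd' at idx 2): "hcc" -> "hcdc"

Answer: hcdc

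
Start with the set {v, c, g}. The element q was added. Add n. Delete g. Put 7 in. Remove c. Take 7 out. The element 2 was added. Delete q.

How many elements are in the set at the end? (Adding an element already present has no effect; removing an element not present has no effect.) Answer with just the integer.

Tracking the set through each operation:
Start: {c, g, v}
Event 1 (add q): added. Set: {c, g, q, v}
Event 2 (add n): added. Set: {c, g, n, q, v}
Event 3 (remove g): removed. Set: {c, n, q, v}
Event 4 (add 7): added. Set: {7, c, n, q, v}
Event 5 (remove c): removed. Set: {7, n, q, v}
Event 6 (remove 7): removed. Set: {n, q, v}
Event 7 (add 2): added. Set: {2, n, q, v}
Event 8 (remove q): removed. Set: {2, n, v}

Final set: {2, n, v} (size 3)

Answer: 3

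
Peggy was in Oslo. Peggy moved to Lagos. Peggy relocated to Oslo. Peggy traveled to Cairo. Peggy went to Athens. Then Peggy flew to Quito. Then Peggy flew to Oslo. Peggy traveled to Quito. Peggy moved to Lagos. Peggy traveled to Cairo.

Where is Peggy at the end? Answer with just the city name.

Tracking Peggy's location:
Start: Peggy is in Oslo.
After move 1: Oslo -> Lagos. Peggy is in Lagos.
After move 2: Lagos -> Oslo. Peggy is in Oslo.
After move 3: Oslo -> Cairo. Peggy is in Cairo.
After move 4: Cairo -> Athens. Peggy is in Athens.
After move 5: Athens -> Quito. Peggy is in Quito.
After move 6: Quito -> Oslo. Peggy is in Oslo.
After move 7: Oslo -> Quito. Peggy is in Quito.
After move 8: Quito -> Lagos. Peggy is in Lagos.
After move 9: Lagos -> Cairo. Peggy is in Cairo.

Answer: Cairo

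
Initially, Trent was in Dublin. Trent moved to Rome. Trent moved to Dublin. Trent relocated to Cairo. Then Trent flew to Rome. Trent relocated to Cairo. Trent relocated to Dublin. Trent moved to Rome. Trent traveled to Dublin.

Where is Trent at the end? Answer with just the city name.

Answer: Dublin

Derivation:
Tracking Trent's location:
Start: Trent is in Dublin.
After move 1: Dublin -> Rome. Trent is in Rome.
After move 2: Rome -> Dublin. Trent is in Dublin.
After move 3: Dublin -> Cairo. Trent is in Cairo.
After move 4: Cairo -> Rome. Trent is in Rome.
After move 5: Rome -> Cairo. Trent is in Cairo.
After move 6: Cairo -> Dublin. Trent is in Dublin.
After move 7: Dublin -> Rome. Trent is in Rome.
After move 8: Rome -> Dublin. Trent is in Dublin.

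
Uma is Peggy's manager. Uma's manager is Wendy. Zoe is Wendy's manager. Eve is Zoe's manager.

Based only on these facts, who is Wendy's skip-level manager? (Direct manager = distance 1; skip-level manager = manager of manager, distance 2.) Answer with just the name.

Reconstructing the manager chain from the given facts:
  Eve -> Zoe -> Wendy -> Uma -> Peggy
(each arrow means 'manager of the next')
Positions in the chain (0 = top):
  position of Eve: 0
  position of Zoe: 1
  position of Wendy: 2
  position of Uma: 3
  position of Peggy: 4

Wendy is at position 2; the skip-level manager is 2 steps up the chain, i.e. position 0: Eve.

Answer: Eve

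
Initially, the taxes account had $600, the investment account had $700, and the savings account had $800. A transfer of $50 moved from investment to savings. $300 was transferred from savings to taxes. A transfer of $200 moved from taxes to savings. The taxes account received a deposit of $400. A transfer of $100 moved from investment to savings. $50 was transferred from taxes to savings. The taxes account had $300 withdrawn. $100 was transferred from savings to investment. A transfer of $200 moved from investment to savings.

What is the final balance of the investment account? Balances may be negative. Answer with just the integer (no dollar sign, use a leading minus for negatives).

Tracking account balances step by step:
Start: taxes=600, investment=700, savings=800
Event 1 (transfer 50 investment -> savings): investment: 700 - 50 = 650, savings: 800 + 50 = 850. Balances: taxes=600, investment=650, savings=850
Event 2 (transfer 300 savings -> taxes): savings: 850 - 300 = 550, taxes: 600 + 300 = 900. Balances: taxes=900, investment=650, savings=550
Event 3 (transfer 200 taxes -> savings): taxes: 900 - 200 = 700, savings: 550 + 200 = 750. Balances: taxes=700, investment=650, savings=750
Event 4 (deposit 400 to taxes): taxes: 700 + 400 = 1100. Balances: taxes=1100, investment=650, savings=750
Event 5 (transfer 100 investment -> savings): investment: 650 - 100 = 550, savings: 750 + 100 = 850. Balances: taxes=1100, investment=550, savings=850
Event 6 (transfer 50 taxes -> savings): taxes: 1100 - 50 = 1050, savings: 850 + 50 = 900. Balances: taxes=1050, investment=550, savings=900
Event 7 (withdraw 300 from taxes): taxes: 1050 - 300 = 750. Balances: taxes=750, investment=550, savings=900
Event 8 (transfer 100 savings -> investment): savings: 900 - 100 = 800, investment: 550 + 100 = 650. Balances: taxes=750, investment=650, savings=800
Event 9 (transfer 200 investment -> savings): investment: 650 - 200 = 450, savings: 800 + 200 = 1000. Balances: taxes=750, investment=450, savings=1000

Final balance of investment: 450

Answer: 450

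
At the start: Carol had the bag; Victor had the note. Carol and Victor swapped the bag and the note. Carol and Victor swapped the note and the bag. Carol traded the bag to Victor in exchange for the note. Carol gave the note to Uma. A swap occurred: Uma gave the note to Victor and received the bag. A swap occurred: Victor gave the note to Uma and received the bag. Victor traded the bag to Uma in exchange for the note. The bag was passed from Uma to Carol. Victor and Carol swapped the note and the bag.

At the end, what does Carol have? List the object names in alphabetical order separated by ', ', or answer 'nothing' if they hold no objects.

Answer: note

Derivation:
Tracking all object holders:
Start: bag:Carol, note:Victor
Event 1 (swap bag<->note: now bag:Victor, note:Carol). State: bag:Victor, note:Carol
Event 2 (swap note<->bag: now note:Victor, bag:Carol). State: bag:Carol, note:Victor
Event 3 (swap bag<->note: now bag:Victor, note:Carol). State: bag:Victor, note:Carol
Event 4 (give note: Carol -> Uma). State: bag:Victor, note:Uma
Event 5 (swap note<->bag: now note:Victor, bag:Uma). State: bag:Uma, note:Victor
Event 6 (swap note<->bag: now note:Uma, bag:Victor). State: bag:Victor, note:Uma
Event 7 (swap bag<->note: now bag:Uma, note:Victor). State: bag:Uma, note:Victor
Event 8 (give bag: Uma -> Carol). State: bag:Carol, note:Victor
Event 9 (swap note<->bag: now note:Carol, bag:Victor). State: bag:Victor, note:Carol

Final state: bag:Victor, note:Carol
Carol holds: note.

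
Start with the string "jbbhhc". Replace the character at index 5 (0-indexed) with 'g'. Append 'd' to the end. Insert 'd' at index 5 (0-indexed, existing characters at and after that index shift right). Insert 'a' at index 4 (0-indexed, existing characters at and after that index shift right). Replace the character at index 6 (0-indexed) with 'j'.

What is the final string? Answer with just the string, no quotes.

Applying each edit step by step:
Start: "jbbhhc"
Op 1 (replace idx 5: 'c' -> 'g'): "jbbhhc" -> "jbbhhg"
Op 2 (append 'd'): "jbbhhg" -> "jbbhhgd"
Op 3 (insert 'd' at idx 5): "jbbhhgd" -> "jbbhhdgd"
Op 4 (insert 'a' at idx 4): "jbbhhdgd" -> "jbbhahdgd"
Op 5 (replace idx 6: 'd' -> 'j'): "jbbhahdgd" -> "jbbhahjgd"

Answer: jbbhahjgd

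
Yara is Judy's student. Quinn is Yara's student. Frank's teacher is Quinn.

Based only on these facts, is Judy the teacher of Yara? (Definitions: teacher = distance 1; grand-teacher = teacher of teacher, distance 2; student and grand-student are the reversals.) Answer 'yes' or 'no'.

Answer: yes

Derivation:
Reconstructing the teacher chain from the given facts:
  Judy -> Yara -> Quinn -> Frank
(each arrow means 'teacher of the next')
Positions in the chain (0 = top):
  position of Judy: 0
  position of Yara: 1
  position of Quinn: 2
  position of Frank: 3

Judy is at position 0, Yara is at position 1; signed distance (j - i) = 1.
'teacher' requires j - i = 1. Actual distance is 1, so the relation HOLDS.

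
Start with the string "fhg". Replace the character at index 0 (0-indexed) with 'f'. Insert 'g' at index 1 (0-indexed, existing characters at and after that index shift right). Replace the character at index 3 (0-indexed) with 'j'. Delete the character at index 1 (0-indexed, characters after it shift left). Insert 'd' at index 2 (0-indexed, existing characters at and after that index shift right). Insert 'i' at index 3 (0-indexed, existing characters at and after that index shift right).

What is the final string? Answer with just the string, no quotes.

Applying each edit step by step:
Start: "fhg"
Op 1 (replace idx 0: 'f' -> 'f'): "fhg" -> "fhg"
Op 2 (insert 'g' at idx 1): "fhg" -> "fghg"
Op 3 (replace idx 3: 'g' -> 'j'): "fghg" -> "fghj"
Op 4 (delete idx 1 = 'g'): "fghj" -> "fhj"
Op 5 (insert 'd' at idx 2): "fhj" -> "fhdj"
Op 6 (insert 'i' at idx 3): "fhdj" -> "fhdij"

Answer: fhdij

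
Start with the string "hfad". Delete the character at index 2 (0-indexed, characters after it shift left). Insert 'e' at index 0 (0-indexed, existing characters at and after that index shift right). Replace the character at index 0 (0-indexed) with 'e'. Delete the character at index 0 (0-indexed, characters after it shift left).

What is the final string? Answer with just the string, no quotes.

Applying each edit step by step:
Start: "hfad"
Op 1 (delete idx 2 = 'a'): "hfad" -> "hfd"
Op 2 (insert 'e' at idx 0): "hfd" -> "ehfd"
Op 3 (replace idx 0: 'e' -> 'e'): "ehfd" -> "ehfd"
Op 4 (delete idx 0 = 'e'): "ehfd" -> "hfd"

Answer: hfd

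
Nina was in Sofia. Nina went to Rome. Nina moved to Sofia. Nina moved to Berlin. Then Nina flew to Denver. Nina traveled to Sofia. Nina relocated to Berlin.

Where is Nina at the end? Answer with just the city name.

Tracking Nina's location:
Start: Nina is in Sofia.
After move 1: Sofia -> Rome. Nina is in Rome.
After move 2: Rome -> Sofia. Nina is in Sofia.
After move 3: Sofia -> Berlin. Nina is in Berlin.
After move 4: Berlin -> Denver. Nina is in Denver.
After move 5: Denver -> Sofia. Nina is in Sofia.
After move 6: Sofia -> Berlin. Nina is in Berlin.

Answer: Berlin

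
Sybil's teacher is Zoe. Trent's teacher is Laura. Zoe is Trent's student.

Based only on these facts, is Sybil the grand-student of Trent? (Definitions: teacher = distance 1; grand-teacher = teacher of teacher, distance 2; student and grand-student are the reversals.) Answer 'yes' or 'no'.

Answer: yes

Derivation:
Reconstructing the teacher chain from the given facts:
  Laura -> Trent -> Zoe -> Sybil
(each arrow means 'teacher of the next')
Positions in the chain (0 = top):
  position of Laura: 0
  position of Trent: 1
  position of Zoe: 2
  position of Sybil: 3

Sybil is at position 3, Trent is at position 1; signed distance (j - i) = -2.
'grand-student' requires j - i = -2. Actual distance is -2, so the relation HOLDS.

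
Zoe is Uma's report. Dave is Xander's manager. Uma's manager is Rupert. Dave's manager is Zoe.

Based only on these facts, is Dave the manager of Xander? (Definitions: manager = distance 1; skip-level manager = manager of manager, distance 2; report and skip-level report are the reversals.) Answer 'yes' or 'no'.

Reconstructing the manager chain from the given facts:
  Rupert -> Uma -> Zoe -> Dave -> Xander
(each arrow means 'manager of the next')
Positions in the chain (0 = top):
  position of Rupert: 0
  position of Uma: 1
  position of Zoe: 2
  position of Dave: 3
  position of Xander: 4

Dave is at position 3, Xander is at position 4; signed distance (j - i) = 1.
'manager' requires j - i = 1. Actual distance is 1, so the relation HOLDS.

Answer: yes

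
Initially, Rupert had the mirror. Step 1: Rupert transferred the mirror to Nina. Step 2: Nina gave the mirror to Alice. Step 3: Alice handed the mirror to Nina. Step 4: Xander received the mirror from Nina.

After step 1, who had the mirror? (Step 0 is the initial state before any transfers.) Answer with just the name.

Answer: Nina

Derivation:
Tracking the mirror holder through step 1:
After step 0 (start): Rupert
After step 1: Nina

At step 1, the holder is Nina.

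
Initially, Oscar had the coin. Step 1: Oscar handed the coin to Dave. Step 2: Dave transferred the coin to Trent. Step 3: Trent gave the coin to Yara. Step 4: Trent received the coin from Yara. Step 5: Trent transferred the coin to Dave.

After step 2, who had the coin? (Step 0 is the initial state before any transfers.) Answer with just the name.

Tracking the coin holder through step 2:
After step 0 (start): Oscar
After step 1: Dave
After step 2: Trent

At step 2, the holder is Trent.

Answer: Trent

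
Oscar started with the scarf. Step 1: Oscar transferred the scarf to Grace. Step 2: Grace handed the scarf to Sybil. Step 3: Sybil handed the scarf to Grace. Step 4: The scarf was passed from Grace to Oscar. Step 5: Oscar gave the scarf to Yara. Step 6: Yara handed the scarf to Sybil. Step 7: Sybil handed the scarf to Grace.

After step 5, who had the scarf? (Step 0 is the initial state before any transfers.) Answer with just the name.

Tracking the scarf holder through step 5:
After step 0 (start): Oscar
After step 1: Grace
After step 2: Sybil
After step 3: Grace
After step 4: Oscar
After step 5: Yara

At step 5, the holder is Yara.

Answer: Yara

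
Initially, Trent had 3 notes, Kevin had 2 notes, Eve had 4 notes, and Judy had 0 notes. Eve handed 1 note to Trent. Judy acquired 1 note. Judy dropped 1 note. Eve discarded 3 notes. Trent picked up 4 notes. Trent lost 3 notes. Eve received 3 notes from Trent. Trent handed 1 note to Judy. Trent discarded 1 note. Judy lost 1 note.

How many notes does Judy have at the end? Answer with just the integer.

Answer: 0

Derivation:
Tracking counts step by step:
Start: Trent=3, Kevin=2, Eve=4, Judy=0
Event 1 (Eve -> Trent, 1): Eve: 4 -> 3, Trent: 3 -> 4. State: Trent=4, Kevin=2, Eve=3, Judy=0
Event 2 (Judy +1): Judy: 0 -> 1. State: Trent=4, Kevin=2, Eve=3, Judy=1
Event 3 (Judy -1): Judy: 1 -> 0. State: Trent=4, Kevin=2, Eve=3, Judy=0
Event 4 (Eve -3): Eve: 3 -> 0. State: Trent=4, Kevin=2, Eve=0, Judy=0
Event 5 (Trent +4): Trent: 4 -> 8. State: Trent=8, Kevin=2, Eve=0, Judy=0
Event 6 (Trent -3): Trent: 8 -> 5. State: Trent=5, Kevin=2, Eve=0, Judy=0
Event 7 (Trent -> Eve, 3): Trent: 5 -> 2, Eve: 0 -> 3. State: Trent=2, Kevin=2, Eve=3, Judy=0
Event 8 (Trent -> Judy, 1): Trent: 2 -> 1, Judy: 0 -> 1. State: Trent=1, Kevin=2, Eve=3, Judy=1
Event 9 (Trent -1): Trent: 1 -> 0. State: Trent=0, Kevin=2, Eve=3, Judy=1
Event 10 (Judy -1): Judy: 1 -> 0. State: Trent=0, Kevin=2, Eve=3, Judy=0

Judy's final count: 0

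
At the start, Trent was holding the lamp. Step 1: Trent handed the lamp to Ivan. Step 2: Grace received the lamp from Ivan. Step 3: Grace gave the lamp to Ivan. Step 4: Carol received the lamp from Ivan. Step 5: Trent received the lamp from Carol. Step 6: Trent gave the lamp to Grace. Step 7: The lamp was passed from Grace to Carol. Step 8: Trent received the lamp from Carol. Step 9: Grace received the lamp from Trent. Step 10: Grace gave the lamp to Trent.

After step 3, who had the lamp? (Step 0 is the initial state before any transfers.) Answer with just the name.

Answer: Ivan

Derivation:
Tracking the lamp holder through step 3:
After step 0 (start): Trent
After step 1: Ivan
After step 2: Grace
After step 3: Ivan

At step 3, the holder is Ivan.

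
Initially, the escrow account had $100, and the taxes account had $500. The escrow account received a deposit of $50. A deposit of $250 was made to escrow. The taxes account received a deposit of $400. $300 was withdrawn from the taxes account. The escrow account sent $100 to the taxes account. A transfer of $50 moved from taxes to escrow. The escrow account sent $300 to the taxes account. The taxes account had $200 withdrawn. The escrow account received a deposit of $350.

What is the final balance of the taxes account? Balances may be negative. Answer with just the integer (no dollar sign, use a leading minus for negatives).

Tracking account balances step by step:
Start: escrow=100, taxes=500
Event 1 (deposit 50 to escrow): escrow: 100 + 50 = 150. Balances: escrow=150, taxes=500
Event 2 (deposit 250 to escrow): escrow: 150 + 250 = 400. Balances: escrow=400, taxes=500
Event 3 (deposit 400 to taxes): taxes: 500 + 400 = 900. Balances: escrow=400, taxes=900
Event 4 (withdraw 300 from taxes): taxes: 900 - 300 = 600. Balances: escrow=400, taxes=600
Event 5 (transfer 100 escrow -> taxes): escrow: 400 - 100 = 300, taxes: 600 + 100 = 700. Balances: escrow=300, taxes=700
Event 6 (transfer 50 taxes -> escrow): taxes: 700 - 50 = 650, escrow: 300 + 50 = 350. Balances: escrow=350, taxes=650
Event 7 (transfer 300 escrow -> taxes): escrow: 350 - 300 = 50, taxes: 650 + 300 = 950. Balances: escrow=50, taxes=950
Event 8 (withdraw 200 from taxes): taxes: 950 - 200 = 750. Balances: escrow=50, taxes=750
Event 9 (deposit 350 to escrow): escrow: 50 + 350 = 400. Balances: escrow=400, taxes=750

Final balance of taxes: 750

Answer: 750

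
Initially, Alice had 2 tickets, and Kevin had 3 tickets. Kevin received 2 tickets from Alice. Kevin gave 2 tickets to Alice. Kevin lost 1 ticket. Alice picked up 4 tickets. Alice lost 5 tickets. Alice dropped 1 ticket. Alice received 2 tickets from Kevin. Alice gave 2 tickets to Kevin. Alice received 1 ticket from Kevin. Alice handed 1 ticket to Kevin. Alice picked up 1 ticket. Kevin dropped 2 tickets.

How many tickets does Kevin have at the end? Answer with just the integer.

Answer: 0

Derivation:
Tracking counts step by step:
Start: Alice=2, Kevin=3
Event 1 (Alice -> Kevin, 2): Alice: 2 -> 0, Kevin: 3 -> 5. State: Alice=0, Kevin=5
Event 2 (Kevin -> Alice, 2): Kevin: 5 -> 3, Alice: 0 -> 2. State: Alice=2, Kevin=3
Event 3 (Kevin -1): Kevin: 3 -> 2. State: Alice=2, Kevin=2
Event 4 (Alice +4): Alice: 2 -> 6. State: Alice=6, Kevin=2
Event 5 (Alice -5): Alice: 6 -> 1. State: Alice=1, Kevin=2
Event 6 (Alice -1): Alice: 1 -> 0. State: Alice=0, Kevin=2
Event 7 (Kevin -> Alice, 2): Kevin: 2 -> 0, Alice: 0 -> 2. State: Alice=2, Kevin=0
Event 8 (Alice -> Kevin, 2): Alice: 2 -> 0, Kevin: 0 -> 2. State: Alice=0, Kevin=2
Event 9 (Kevin -> Alice, 1): Kevin: 2 -> 1, Alice: 0 -> 1. State: Alice=1, Kevin=1
Event 10 (Alice -> Kevin, 1): Alice: 1 -> 0, Kevin: 1 -> 2. State: Alice=0, Kevin=2
Event 11 (Alice +1): Alice: 0 -> 1. State: Alice=1, Kevin=2
Event 12 (Kevin -2): Kevin: 2 -> 0. State: Alice=1, Kevin=0

Kevin's final count: 0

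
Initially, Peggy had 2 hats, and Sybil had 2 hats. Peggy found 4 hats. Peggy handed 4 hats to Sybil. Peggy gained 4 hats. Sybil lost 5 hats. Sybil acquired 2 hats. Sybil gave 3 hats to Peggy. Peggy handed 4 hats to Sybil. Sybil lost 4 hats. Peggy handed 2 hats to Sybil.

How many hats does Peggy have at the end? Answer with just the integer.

Tracking counts step by step:
Start: Peggy=2, Sybil=2
Event 1 (Peggy +4): Peggy: 2 -> 6. State: Peggy=6, Sybil=2
Event 2 (Peggy -> Sybil, 4): Peggy: 6 -> 2, Sybil: 2 -> 6. State: Peggy=2, Sybil=6
Event 3 (Peggy +4): Peggy: 2 -> 6. State: Peggy=6, Sybil=6
Event 4 (Sybil -5): Sybil: 6 -> 1. State: Peggy=6, Sybil=1
Event 5 (Sybil +2): Sybil: 1 -> 3. State: Peggy=6, Sybil=3
Event 6 (Sybil -> Peggy, 3): Sybil: 3 -> 0, Peggy: 6 -> 9. State: Peggy=9, Sybil=0
Event 7 (Peggy -> Sybil, 4): Peggy: 9 -> 5, Sybil: 0 -> 4. State: Peggy=5, Sybil=4
Event 8 (Sybil -4): Sybil: 4 -> 0. State: Peggy=5, Sybil=0
Event 9 (Peggy -> Sybil, 2): Peggy: 5 -> 3, Sybil: 0 -> 2. State: Peggy=3, Sybil=2

Peggy's final count: 3

Answer: 3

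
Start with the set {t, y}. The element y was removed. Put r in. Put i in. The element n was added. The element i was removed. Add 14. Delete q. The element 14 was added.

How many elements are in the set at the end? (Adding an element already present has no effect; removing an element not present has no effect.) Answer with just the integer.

Tracking the set through each operation:
Start: {t, y}
Event 1 (remove y): removed. Set: {t}
Event 2 (add r): added. Set: {r, t}
Event 3 (add i): added. Set: {i, r, t}
Event 4 (add n): added. Set: {i, n, r, t}
Event 5 (remove i): removed. Set: {n, r, t}
Event 6 (add 14): added. Set: {14, n, r, t}
Event 7 (remove q): not present, no change. Set: {14, n, r, t}
Event 8 (add 14): already present, no change. Set: {14, n, r, t}

Final set: {14, n, r, t} (size 4)

Answer: 4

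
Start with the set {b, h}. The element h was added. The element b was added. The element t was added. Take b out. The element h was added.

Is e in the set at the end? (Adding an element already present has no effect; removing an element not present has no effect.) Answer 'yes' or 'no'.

Answer: no

Derivation:
Tracking the set through each operation:
Start: {b, h}
Event 1 (add h): already present, no change. Set: {b, h}
Event 2 (add b): already present, no change. Set: {b, h}
Event 3 (add t): added. Set: {b, h, t}
Event 4 (remove b): removed. Set: {h, t}
Event 5 (add h): already present, no change. Set: {h, t}

Final set: {h, t} (size 2)
e is NOT in the final set.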